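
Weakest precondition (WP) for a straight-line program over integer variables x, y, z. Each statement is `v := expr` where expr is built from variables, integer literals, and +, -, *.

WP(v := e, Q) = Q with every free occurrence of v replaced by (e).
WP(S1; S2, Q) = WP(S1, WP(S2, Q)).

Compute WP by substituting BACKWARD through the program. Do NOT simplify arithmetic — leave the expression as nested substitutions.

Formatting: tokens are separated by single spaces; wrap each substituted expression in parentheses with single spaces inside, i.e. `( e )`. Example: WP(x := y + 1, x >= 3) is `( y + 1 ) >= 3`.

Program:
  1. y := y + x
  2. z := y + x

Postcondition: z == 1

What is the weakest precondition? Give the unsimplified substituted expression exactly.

Answer: ( ( y + x ) + x ) == 1

Derivation:
post: z == 1
stmt 2: z := y + x  -- replace 1 occurrence(s) of z with (y + x)
  => ( y + x ) == 1
stmt 1: y := y + x  -- replace 1 occurrence(s) of y with (y + x)
  => ( ( y + x ) + x ) == 1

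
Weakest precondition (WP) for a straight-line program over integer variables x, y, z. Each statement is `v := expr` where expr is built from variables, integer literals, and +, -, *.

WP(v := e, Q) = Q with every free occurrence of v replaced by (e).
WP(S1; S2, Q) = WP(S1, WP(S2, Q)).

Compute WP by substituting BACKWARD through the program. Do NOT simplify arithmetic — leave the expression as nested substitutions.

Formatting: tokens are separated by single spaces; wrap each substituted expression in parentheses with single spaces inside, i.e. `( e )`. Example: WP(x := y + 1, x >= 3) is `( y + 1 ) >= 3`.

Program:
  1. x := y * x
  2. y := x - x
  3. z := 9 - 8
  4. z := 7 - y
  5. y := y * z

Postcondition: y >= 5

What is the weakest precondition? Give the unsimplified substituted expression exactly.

post: y >= 5
stmt 5: y := y * z  -- replace 1 occurrence(s) of y with (y * z)
  => ( y * z ) >= 5
stmt 4: z := 7 - y  -- replace 1 occurrence(s) of z with (7 - y)
  => ( y * ( 7 - y ) ) >= 5
stmt 3: z := 9 - 8  -- replace 0 occurrence(s) of z with (9 - 8)
  => ( y * ( 7 - y ) ) >= 5
stmt 2: y := x - x  -- replace 2 occurrence(s) of y with (x - x)
  => ( ( x - x ) * ( 7 - ( x - x ) ) ) >= 5
stmt 1: x := y * x  -- replace 4 occurrence(s) of x with (y * x)
  => ( ( ( y * x ) - ( y * x ) ) * ( 7 - ( ( y * x ) - ( y * x ) ) ) ) >= 5

Answer: ( ( ( y * x ) - ( y * x ) ) * ( 7 - ( ( y * x ) - ( y * x ) ) ) ) >= 5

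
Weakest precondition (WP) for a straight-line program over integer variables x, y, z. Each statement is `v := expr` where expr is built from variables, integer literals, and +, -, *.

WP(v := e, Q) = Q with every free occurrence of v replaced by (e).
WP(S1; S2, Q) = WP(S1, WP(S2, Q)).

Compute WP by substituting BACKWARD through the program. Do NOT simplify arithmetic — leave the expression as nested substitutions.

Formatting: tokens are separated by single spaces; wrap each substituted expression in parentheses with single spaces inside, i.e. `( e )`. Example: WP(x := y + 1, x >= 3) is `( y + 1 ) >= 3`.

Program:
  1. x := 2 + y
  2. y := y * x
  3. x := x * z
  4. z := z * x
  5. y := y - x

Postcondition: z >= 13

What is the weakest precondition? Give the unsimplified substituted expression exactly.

Answer: ( z * ( ( 2 + y ) * z ) ) >= 13

Derivation:
post: z >= 13
stmt 5: y := y - x  -- replace 0 occurrence(s) of y with (y - x)
  => z >= 13
stmt 4: z := z * x  -- replace 1 occurrence(s) of z with (z * x)
  => ( z * x ) >= 13
stmt 3: x := x * z  -- replace 1 occurrence(s) of x with (x * z)
  => ( z * ( x * z ) ) >= 13
stmt 2: y := y * x  -- replace 0 occurrence(s) of y with (y * x)
  => ( z * ( x * z ) ) >= 13
stmt 1: x := 2 + y  -- replace 1 occurrence(s) of x with (2 + y)
  => ( z * ( ( 2 + y ) * z ) ) >= 13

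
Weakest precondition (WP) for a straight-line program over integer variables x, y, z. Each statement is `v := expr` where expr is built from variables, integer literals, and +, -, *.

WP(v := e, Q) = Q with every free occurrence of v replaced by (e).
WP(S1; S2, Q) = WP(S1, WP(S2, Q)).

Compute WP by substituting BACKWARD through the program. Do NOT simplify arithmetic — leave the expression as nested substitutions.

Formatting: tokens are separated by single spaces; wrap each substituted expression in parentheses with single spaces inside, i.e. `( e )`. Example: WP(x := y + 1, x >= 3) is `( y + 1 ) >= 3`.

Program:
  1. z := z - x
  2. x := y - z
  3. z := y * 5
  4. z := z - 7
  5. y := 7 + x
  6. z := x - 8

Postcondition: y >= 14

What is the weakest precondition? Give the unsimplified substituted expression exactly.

Answer: ( 7 + ( y - ( z - x ) ) ) >= 14

Derivation:
post: y >= 14
stmt 6: z := x - 8  -- replace 0 occurrence(s) of z with (x - 8)
  => y >= 14
stmt 5: y := 7 + x  -- replace 1 occurrence(s) of y with (7 + x)
  => ( 7 + x ) >= 14
stmt 4: z := z - 7  -- replace 0 occurrence(s) of z with (z - 7)
  => ( 7 + x ) >= 14
stmt 3: z := y * 5  -- replace 0 occurrence(s) of z with (y * 5)
  => ( 7 + x ) >= 14
stmt 2: x := y - z  -- replace 1 occurrence(s) of x with (y - z)
  => ( 7 + ( y - z ) ) >= 14
stmt 1: z := z - x  -- replace 1 occurrence(s) of z with (z - x)
  => ( 7 + ( y - ( z - x ) ) ) >= 14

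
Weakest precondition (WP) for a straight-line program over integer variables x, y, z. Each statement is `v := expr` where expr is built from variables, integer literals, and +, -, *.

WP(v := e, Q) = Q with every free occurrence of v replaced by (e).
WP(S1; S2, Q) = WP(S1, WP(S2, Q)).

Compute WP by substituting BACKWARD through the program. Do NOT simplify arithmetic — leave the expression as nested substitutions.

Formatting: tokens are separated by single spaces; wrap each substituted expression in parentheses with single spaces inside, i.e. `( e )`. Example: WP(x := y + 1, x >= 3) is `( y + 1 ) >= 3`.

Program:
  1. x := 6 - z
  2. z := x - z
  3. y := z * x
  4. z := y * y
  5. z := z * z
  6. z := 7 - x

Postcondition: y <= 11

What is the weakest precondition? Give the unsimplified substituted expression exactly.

post: y <= 11
stmt 6: z := 7 - x  -- replace 0 occurrence(s) of z with (7 - x)
  => y <= 11
stmt 5: z := z * z  -- replace 0 occurrence(s) of z with (z * z)
  => y <= 11
stmt 4: z := y * y  -- replace 0 occurrence(s) of z with (y * y)
  => y <= 11
stmt 3: y := z * x  -- replace 1 occurrence(s) of y with (z * x)
  => ( z * x ) <= 11
stmt 2: z := x - z  -- replace 1 occurrence(s) of z with (x - z)
  => ( ( x - z ) * x ) <= 11
stmt 1: x := 6 - z  -- replace 2 occurrence(s) of x with (6 - z)
  => ( ( ( 6 - z ) - z ) * ( 6 - z ) ) <= 11

Answer: ( ( ( 6 - z ) - z ) * ( 6 - z ) ) <= 11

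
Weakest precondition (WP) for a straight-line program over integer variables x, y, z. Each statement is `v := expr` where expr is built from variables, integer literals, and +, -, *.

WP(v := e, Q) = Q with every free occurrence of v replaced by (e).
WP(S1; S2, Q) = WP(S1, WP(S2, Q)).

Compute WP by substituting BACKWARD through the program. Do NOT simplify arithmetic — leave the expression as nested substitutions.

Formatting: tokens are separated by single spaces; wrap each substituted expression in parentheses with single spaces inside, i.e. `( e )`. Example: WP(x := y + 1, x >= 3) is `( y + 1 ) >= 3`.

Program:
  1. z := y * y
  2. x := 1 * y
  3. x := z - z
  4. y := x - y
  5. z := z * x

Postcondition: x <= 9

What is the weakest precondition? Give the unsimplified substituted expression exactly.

Answer: ( ( y * y ) - ( y * y ) ) <= 9

Derivation:
post: x <= 9
stmt 5: z := z * x  -- replace 0 occurrence(s) of z with (z * x)
  => x <= 9
stmt 4: y := x - y  -- replace 0 occurrence(s) of y with (x - y)
  => x <= 9
stmt 3: x := z - z  -- replace 1 occurrence(s) of x with (z - z)
  => ( z - z ) <= 9
stmt 2: x := 1 * y  -- replace 0 occurrence(s) of x with (1 * y)
  => ( z - z ) <= 9
stmt 1: z := y * y  -- replace 2 occurrence(s) of z with (y * y)
  => ( ( y * y ) - ( y * y ) ) <= 9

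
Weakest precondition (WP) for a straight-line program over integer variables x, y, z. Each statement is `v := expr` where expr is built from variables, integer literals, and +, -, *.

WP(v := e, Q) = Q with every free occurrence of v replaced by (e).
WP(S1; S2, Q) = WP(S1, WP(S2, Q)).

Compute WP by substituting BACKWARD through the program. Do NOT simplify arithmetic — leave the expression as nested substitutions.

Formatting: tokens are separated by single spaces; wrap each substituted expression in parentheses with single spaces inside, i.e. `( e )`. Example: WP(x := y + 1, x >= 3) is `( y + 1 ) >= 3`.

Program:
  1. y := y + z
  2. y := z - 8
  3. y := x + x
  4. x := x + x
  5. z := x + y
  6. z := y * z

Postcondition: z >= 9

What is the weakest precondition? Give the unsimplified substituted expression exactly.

Answer: ( ( x + x ) * ( ( x + x ) + ( x + x ) ) ) >= 9

Derivation:
post: z >= 9
stmt 6: z := y * z  -- replace 1 occurrence(s) of z with (y * z)
  => ( y * z ) >= 9
stmt 5: z := x + y  -- replace 1 occurrence(s) of z with (x + y)
  => ( y * ( x + y ) ) >= 9
stmt 4: x := x + x  -- replace 1 occurrence(s) of x with (x + x)
  => ( y * ( ( x + x ) + y ) ) >= 9
stmt 3: y := x + x  -- replace 2 occurrence(s) of y with (x + x)
  => ( ( x + x ) * ( ( x + x ) + ( x + x ) ) ) >= 9
stmt 2: y := z - 8  -- replace 0 occurrence(s) of y with (z - 8)
  => ( ( x + x ) * ( ( x + x ) + ( x + x ) ) ) >= 9
stmt 1: y := y + z  -- replace 0 occurrence(s) of y with (y + z)
  => ( ( x + x ) * ( ( x + x ) + ( x + x ) ) ) >= 9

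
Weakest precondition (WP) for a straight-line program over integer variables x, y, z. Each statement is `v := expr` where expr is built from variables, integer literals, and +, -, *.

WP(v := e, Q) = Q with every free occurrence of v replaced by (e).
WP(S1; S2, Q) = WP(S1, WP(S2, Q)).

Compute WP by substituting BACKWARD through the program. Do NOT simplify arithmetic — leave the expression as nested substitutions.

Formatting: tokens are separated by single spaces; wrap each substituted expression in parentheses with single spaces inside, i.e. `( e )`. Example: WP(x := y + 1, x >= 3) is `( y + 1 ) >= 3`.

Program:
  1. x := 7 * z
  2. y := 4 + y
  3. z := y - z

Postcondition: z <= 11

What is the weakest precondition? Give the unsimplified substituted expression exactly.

post: z <= 11
stmt 3: z := y - z  -- replace 1 occurrence(s) of z with (y - z)
  => ( y - z ) <= 11
stmt 2: y := 4 + y  -- replace 1 occurrence(s) of y with (4 + y)
  => ( ( 4 + y ) - z ) <= 11
stmt 1: x := 7 * z  -- replace 0 occurrence(s) of x with (7 * z)
  => ( ( 4 + y ) - z ) <= 11

Answer: ( ( 4 + y ) - z ) <= 11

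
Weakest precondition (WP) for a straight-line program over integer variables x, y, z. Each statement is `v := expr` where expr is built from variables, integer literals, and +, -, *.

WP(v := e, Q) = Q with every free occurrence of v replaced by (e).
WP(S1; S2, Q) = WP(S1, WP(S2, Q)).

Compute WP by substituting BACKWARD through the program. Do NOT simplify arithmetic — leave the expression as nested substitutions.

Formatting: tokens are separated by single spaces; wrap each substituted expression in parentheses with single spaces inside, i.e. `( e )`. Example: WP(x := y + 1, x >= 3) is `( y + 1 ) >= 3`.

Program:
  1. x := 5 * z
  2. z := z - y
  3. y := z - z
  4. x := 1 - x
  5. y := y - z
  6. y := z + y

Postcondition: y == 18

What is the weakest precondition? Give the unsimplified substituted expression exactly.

Answer: ( ( z - y ) + ( ( ( z - y ) - ( z - y ) ) - ( z - y ) ) ) == 18

Derivation:
post: y == 18
stmt 6: y := z + y  -- replace 1 occurrence(s) of y with (z + y)
  => ( z + y ) == 18
stmt 5: y := y - z  -- replace 1 occurrence(s) of y with (y - z)
  => ( z + ( y - z ) ) == 18
stmt 4: x := 1 - x  -- replace 0 occurrence(s) of x with (1 - x)
  => ( z + ( y - z ) ) == 18
stmt 3: y := z - z  -- replace 1 occurrence(s) of y with (z - z)
  => ( z + ( ( z - z ) - z ) ) == 18
stmt 2: z := z - y  -- replace 4 occurrence(s) of z with (z - y)
  => ( ( z - y ) + ( ( ( z - y ) - ( z - y ) ) - ( z - y ) ) ) == 18
stmt 1: x := 5 * z  -- replace 0 occurrence(s) of x with (5 * z)
  => ( ( z - y ) + ( ( ( z - y ) - ( z - y ) ) - ( z - y ) ) ) == 18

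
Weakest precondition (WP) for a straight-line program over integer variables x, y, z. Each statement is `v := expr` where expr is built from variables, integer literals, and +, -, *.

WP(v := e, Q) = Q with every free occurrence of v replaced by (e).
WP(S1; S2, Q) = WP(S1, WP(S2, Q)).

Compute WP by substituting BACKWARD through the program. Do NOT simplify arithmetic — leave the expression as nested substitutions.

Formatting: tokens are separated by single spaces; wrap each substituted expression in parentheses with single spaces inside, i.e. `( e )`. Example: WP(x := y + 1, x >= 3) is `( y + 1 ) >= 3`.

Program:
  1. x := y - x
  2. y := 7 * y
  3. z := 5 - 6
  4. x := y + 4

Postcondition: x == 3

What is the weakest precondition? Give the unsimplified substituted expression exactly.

post: x == 3
stmt 4: x := y + 4  -- replace 1 occurrence(s) of x with (y + 4)
  => ( y + 4 ) == 3
stmt 3: z := 5 - 6  -- replace 0 occurrence(s) of z with (5 - 6)
  => ( y + 4 ) == 3
stmt 2: y := 7 * y  -- replace 1 occurrence(s) of y with (7 * y)
  => ( ( 7 * y ) + 4 ) == 3
stmt 1: x := y - x  -- replace 0 occurrence(s) of x with (y - x)
  => ( ( 7 * y ) + 4 ) == 3

Answer: ( ( 7 * y ) + 4 ) == 3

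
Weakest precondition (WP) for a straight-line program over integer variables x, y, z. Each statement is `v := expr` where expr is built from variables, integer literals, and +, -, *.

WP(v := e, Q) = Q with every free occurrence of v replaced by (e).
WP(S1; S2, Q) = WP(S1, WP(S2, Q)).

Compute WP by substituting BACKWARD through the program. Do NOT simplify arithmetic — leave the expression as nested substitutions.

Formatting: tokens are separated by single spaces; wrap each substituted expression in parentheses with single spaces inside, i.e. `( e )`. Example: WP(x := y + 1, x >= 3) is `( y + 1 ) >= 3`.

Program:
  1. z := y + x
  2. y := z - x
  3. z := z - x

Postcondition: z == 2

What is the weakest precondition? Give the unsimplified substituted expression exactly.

post: z == 2
stmt 3: z := z - x  -- replace 1 occurrence(s) of z with (z - x)
  => ( z - x ) == 2
stmt 2: y := z - x  -- replace 0 occurrence(s) of y with (z - x)
  => ( z - x ) == 2
stmt 1: z := y + x  -- replace 1 occurrence(s) of z with (y + x)
  => ( ( y + x ) - x ) == 2

Answer: ( ( y + x ) - x ) == 2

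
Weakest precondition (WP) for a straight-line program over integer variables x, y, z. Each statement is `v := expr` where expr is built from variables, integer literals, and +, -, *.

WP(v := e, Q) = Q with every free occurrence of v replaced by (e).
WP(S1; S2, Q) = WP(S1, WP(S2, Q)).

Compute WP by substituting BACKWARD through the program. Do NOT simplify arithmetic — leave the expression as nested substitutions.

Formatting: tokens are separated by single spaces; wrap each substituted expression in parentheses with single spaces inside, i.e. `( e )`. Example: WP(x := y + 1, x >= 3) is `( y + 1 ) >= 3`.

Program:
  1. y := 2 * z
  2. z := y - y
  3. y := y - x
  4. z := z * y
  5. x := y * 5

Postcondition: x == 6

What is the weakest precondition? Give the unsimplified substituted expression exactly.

post: x == 6
stmt 5: x := y * 5  -- replace 1 occurrence(s) of x with (y * 5)
  => ( y * 5 ) == 6
stmt 4: z := z * y  -- replace 0 occurrence(s) of z with (z * y)
  => ( y * 5 ) == 6
stmt 3: y := y - x  -- replace 1 occurrence(s) of y with (y - x)
  => ( ( y - x ) * 5 ) == 6
stmt 2: z := y - y  -- replace 0 occurrence(s) of z with (y - y)
  => ( ( y - x ) * 5 ) == 6
stmt 1: y := 2 * z  -- replace 1 occurrence(s) of y with (2 * z)
  => ( ( ( 2 * z ) - x ) * 5 ) == 6

Answer: ( ( ( 2 * z ) - x ) * 5 ) == 6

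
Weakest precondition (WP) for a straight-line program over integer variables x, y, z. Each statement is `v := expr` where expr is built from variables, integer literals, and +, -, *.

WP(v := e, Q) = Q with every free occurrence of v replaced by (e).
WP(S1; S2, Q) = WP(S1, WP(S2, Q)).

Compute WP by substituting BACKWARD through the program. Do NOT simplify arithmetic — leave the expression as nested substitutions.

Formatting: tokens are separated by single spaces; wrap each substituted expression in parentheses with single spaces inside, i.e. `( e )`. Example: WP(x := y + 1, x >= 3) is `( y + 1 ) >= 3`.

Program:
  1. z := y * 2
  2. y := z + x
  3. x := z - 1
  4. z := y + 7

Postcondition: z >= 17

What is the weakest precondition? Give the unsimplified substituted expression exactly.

Answer: ( ( ( y * 2 ) + x ) + 7 ) >= 17

Derivation:
post: z >= 17
stmt 4: z := y + 7  -- replace 1 occurrence(s) of z with (y + 7)
  => ( y + 7 ) >= 17
stmt 3: x := z - 1  -- replace 0 occurrence(s) of x with (z - 1)
  => ( y + 7 ) >= 17
stmt 2: y := z + x  -- replace 1 occurrence(s) of y with (z + x)
  => ( ( z + x ) + 7 ) >= 17
stmt 1: z := y * 2  -- replace 1 occurrence(s) of z with (y * 2)
  => ( ( ( y * 2 ) + x ) + 7 ) >= 17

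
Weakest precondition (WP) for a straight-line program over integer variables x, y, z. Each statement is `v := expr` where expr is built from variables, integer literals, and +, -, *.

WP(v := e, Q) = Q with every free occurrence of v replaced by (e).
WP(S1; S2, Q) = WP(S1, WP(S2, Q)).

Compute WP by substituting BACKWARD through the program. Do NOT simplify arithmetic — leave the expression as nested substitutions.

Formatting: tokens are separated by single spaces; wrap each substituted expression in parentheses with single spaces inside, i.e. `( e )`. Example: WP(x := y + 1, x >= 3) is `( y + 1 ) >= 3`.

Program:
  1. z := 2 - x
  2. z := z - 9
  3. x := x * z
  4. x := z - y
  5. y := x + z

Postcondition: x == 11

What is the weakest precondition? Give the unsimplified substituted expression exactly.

post: x == 11
stmt 5: y := x + z  -- replace 0 occurrence(s) of y with (x + z)
  => x == 11
stmt 4: x := z - y  -- replace 1 occurrence(s) of x with (z - y)
  => ( z - y ) == 11
stmt 3: x := x * z  -- replace 0 occurrence(s) of x with (x * z)
  => ( z - y ) == 11
stmt 2: z := z - 9  -- replace 1 occurrence(s) of z with (z - 9)
  => ( ( z - 9 ) - y ) == 11
stmt 1: z := 2 - x  -- replace 1 occurrence(s) of z with (2 - x)
  => ( ( ( 2 - x ) - 9 ) - y ) == 11

Answer: ( ( ( 2 - x ) - 9 ) - y ) == 11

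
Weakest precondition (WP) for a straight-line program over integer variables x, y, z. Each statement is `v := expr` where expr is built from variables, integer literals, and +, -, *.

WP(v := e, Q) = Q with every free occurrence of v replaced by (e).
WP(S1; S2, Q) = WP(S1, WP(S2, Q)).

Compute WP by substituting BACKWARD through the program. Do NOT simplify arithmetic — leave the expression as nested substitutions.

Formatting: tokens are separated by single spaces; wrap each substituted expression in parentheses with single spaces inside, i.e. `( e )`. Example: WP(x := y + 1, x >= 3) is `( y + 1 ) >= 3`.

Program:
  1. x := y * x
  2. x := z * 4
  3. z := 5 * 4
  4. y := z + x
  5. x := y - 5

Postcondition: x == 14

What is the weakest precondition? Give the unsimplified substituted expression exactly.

Answer: ( ( ( 5 * 4 ) + ( z * 4 ) ) - 5 ) == 14

Derivation:
post: x == 14
stmt 5: x := y - 5  -- replace 1 occurrence(s) of x with (y - 5)
  => ( y - 5 ) == 14
stmt 4: y := z + x  -- replace 1 occurrence(s) of y with (z + x)
  => ( ( z + x ) - 5 ) == 14
stmt 3: z := 5 * 4  -- replace 1 occurrence(s) of z with (5 * 4)
  => ( ( ( 5 * 4 ) + x ) - 5 ) == 14
stmt 2: x := z * 4  -- replace 1 occurrence(s) of x with (z * 4)
  => ( ( ( 5 * 4 ) + ( z * 4 ) ) - 5 ) == 14
stmt 1: x := y * x  -- replace 0 occurrence(s) of x with (y * x)
  => ( ( ( 5 * 4 ) + ( z * 4 ) ) - 5 ) == 14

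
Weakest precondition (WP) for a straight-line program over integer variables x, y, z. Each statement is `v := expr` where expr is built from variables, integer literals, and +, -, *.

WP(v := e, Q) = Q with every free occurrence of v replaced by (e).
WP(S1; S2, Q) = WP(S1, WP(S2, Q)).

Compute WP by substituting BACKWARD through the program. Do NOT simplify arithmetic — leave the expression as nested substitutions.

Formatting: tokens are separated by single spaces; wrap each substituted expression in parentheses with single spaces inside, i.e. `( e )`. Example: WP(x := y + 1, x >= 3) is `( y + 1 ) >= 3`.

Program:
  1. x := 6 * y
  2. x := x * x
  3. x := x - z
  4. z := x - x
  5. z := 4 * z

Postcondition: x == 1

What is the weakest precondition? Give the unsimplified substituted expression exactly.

post: x == 1
stmt 5: z := 4 * z  -- replace 0 occurrence(s) of z with (4 * z)
  => x == 1
stmt 4: z := x - x  -- replace 0 occurrence(s) of z with (x - x)
  => x == 1
stmt 3: x := x - z  -- replace 1 occurrence(s) of x with (x - z)
  => ( x - z ) == 1
stmt 2: x := x * x  -- replace 1 occurrence(s) of x with (x * x)
  => ( ( x * x ) - z ) == 1
stmt 1: x := 6 * y  -- replace 2 occurrence(s) of x with (6 * y)
  => ( ( ( 6 * y ) * ( 6 * y ) ) - z ) == 1

Answer: ( ( ( 6 * y ) * ( 6 * y ) ) - z ) == 1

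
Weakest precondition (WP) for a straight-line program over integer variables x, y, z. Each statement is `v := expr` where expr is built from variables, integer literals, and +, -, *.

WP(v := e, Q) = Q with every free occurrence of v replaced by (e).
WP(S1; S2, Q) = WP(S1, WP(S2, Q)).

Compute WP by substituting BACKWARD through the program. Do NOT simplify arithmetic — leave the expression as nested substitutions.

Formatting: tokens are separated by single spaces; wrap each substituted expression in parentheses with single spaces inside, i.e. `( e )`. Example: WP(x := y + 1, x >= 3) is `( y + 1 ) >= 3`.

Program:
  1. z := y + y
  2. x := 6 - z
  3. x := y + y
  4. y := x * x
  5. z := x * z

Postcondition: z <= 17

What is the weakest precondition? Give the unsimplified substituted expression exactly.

Answer: ( ( y + y ) * ( y + y ) ) <= 17

Derivation:
post: z <= 17
stmt 5: z := x * z  -- replace 1 occurrence(s) of z with (x * z)
  => ( x * z ) <= 17
stmt 4: y := x * x  -- replace 0 occurrence(s) of y with (x * x)
  => ( x * z ) <= 17
stmt 3: x := y + y  -- replace 1 occurrence(s) of x with (y + y)
  => ( ( y + y ) * z ) <= 17
stmt 2: x := 6 - z  -- replace 0 occurrence(s) of x with (6 - z)
  => ( ( y + y ) * z ) <= 17
stmt 1: z := y + y  -- replace 1 occurrence(s) of z with (y + y)
  => ( ( y + y ) * ( y + y ) ) <= 17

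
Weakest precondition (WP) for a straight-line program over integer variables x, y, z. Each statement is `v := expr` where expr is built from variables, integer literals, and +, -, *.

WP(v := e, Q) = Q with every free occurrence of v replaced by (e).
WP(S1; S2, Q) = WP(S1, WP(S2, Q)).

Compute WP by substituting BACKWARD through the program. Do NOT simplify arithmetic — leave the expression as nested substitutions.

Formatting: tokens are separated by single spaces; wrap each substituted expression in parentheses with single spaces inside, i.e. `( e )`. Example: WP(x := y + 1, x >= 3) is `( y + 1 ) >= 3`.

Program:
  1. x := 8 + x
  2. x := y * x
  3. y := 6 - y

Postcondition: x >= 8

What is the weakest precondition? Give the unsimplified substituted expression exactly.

Answer: ( y * ( 8 + x ) ) >= 8

Derivation:
post: x >= 8
stmt 3: y := 6 - y  -- replace 0 occurrence(s) of y with (6 - y)
  => x >= 8
stmt 2: x := y * x  -- replace 1 occurrence(s) of x with (y * x)
  => ( y * x ) >= 8
stmt 1: x := 8 + x  -- replace 1 occurrence(s) of x with (8 + x)
  => ( y * ( 8 + x ) ) >= 8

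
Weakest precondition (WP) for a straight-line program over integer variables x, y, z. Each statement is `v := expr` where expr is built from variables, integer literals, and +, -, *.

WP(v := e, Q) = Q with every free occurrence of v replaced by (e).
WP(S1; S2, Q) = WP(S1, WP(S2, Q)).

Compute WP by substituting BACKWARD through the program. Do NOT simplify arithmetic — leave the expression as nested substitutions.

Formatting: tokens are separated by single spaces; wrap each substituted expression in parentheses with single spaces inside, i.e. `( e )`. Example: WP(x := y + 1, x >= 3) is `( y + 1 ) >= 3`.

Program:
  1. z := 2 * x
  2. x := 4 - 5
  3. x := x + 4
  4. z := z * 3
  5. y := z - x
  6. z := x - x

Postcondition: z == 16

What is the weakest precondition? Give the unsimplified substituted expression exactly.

Answer: ( ( ( 4 - 5 ) + 4 ) - ( ( 4 - 5 ) + 4 ) ) == 16

Derivation:
post: z == 16
stmt 6: z := x - x  -- replace 1 occurrence(s) of z with (x - x)
  => ( x - x ) == 16
stmt 5: y := z - x  -- replace 0 occurrence(s) of y with (z - x)
  => ( x - x ) == 16
stmt 4: z := z * 3  -- replace 0 occurrence(s) of z with (z * 3)
  => ( x - x ) == 16
stmt 3: x := x + 4  -- replace 2 occurrence(s) of x with (x + 4)
  => ( ( x + 4 ) - ( x + 4 ) ) == 16
stmt 2: x := 4 - 5  -- replace 2 occurrence(s) of x with (4 - 5)
  => ( ( ( 4 - 5 ) + 4 ) - ( ( 4 - 5 ) + 4 ) ) == 16
stmt 1: z := 2 * x  -- replace 0 occurrence(s) of z with (2 * x)
  => ( ( ( 4 - 5 ) + 4 ) - ( ( 4 - 5 ) + 4 ) ) == 16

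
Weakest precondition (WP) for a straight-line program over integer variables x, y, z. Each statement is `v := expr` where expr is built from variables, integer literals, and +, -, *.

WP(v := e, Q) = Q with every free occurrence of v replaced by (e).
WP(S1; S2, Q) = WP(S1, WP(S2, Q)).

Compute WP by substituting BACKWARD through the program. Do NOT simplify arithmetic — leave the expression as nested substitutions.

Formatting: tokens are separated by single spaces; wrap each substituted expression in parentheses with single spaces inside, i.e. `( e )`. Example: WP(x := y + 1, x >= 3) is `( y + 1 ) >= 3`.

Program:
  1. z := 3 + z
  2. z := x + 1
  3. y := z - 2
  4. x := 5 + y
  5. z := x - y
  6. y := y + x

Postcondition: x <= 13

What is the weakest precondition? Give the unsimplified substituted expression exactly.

Answer: ( 5 + ( ( x + 1 ) - 2 ) ) <= 13

Derivation:
post: x <= 13
stmt 6: y := y + x  -- replace 0 occurrence(s) of y with (y + x)
  => x <= 13
stmt 5: z := x - y  -- replace 0 occurrence(s) of z with (x - y)
  => x <= 13
stmt 4: x := 5 + y  -- replace 1 occurrence(s) of x with (5 + y)
  => ( 5 + y ) <= 13
stmt 3: y := z - 2  -- replace 1 occurrence(s) of y with (z - 2)
  => ( 5 + ( z - 2 ) ) <= 13
stmt 2: z := x + 1  -- replace 1 occurrence(s) of z with (x + 1)
  => ( 5 + ( ( x + 1 ) - 2 ) ) <= 13
stmt 1: z := 3 + z  -- replace 0 occurrence(s) of z with (3 + z)
  => ( 5 + ( ( x + 1 ) - 2 ) ) <= 13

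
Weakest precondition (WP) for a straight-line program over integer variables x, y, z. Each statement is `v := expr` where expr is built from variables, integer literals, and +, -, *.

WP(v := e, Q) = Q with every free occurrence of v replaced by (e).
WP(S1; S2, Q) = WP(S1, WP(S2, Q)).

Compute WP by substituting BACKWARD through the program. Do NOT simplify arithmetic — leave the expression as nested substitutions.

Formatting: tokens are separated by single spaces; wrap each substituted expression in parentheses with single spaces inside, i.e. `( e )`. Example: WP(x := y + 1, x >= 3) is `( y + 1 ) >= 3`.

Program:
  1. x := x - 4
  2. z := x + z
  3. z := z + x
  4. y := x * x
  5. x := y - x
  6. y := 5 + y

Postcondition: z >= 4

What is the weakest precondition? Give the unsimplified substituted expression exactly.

Answer: ( ( ( x - 4 ) + z ) + ( x - 4 ) ) >= 4

Derivation:
post: z >= 4
stmt 6: y := 5 + y  -- replace 0 occurrence(s) of y with (5 + y)
  => z >= 4
stmt 5: x := y - x  -- replace 0 occurrence(s) of x with (y - x)
  => z >= 4
stmt 4: y := x * x  -- replace 0 occurrence(s) of y with (x * x)
  => z >= 4
stmt 3: z := z + x  -- replace 1 occurrence(s) of z with (z + x)
  => ( z + x ) >= 4
stmt 2: z := x + z  -- replace 1 occurrence(s) of z with (x + z)
  => ( ( x + z ) + x ) >= 4
stmt 1: x := x - 4  -- replace 2 occurrence(s) of x with (x - 4)
  => ( ( ( x - 4 ) + z ) + ( x - 4 ) ) >= 4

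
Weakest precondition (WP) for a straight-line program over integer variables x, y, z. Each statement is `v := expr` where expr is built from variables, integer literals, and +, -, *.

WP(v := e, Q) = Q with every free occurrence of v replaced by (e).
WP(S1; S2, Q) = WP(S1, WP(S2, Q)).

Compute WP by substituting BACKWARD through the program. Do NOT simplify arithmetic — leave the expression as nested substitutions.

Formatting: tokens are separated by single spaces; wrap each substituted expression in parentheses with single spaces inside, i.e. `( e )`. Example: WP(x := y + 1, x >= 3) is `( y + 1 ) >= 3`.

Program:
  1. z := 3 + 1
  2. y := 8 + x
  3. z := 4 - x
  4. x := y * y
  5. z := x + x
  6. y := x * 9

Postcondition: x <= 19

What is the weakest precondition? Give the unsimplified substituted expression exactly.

Answer: ( ( 8 + x ) * ( 8 + x ) ) <= 19

Derivation:
post: x <= 19
stmt 6: y := x * 9  -- replace 0 occurrence(s) of y with (x * 9)
  => x <= 19
stmt 5: z := x + x  -- replace 0 occurrence(s) of z with (x + x)
  => x <= 19
stmt 4: x := y * y  -- replace 1 occurrence(s) of x with (y * y)
  => ( y * y ) <= 19
stmt 3: z := 4 - x  -- replace 0 occurrence(s) of z with (4 - x)
  => ( y * y ) <= 19
stmt 2: y := 8 + x  -- replace 2 occurrence(s) of y with (8 + x)
  => ( ( 8 + x ) * ( 8 + x ) ) <= 19
stmt 1: z := 3 + 1  -- replace 0 occurrence(s) of z with (3 + 1)
  => ( ( 8 + x ) * ( 8 + x ) ) <= 19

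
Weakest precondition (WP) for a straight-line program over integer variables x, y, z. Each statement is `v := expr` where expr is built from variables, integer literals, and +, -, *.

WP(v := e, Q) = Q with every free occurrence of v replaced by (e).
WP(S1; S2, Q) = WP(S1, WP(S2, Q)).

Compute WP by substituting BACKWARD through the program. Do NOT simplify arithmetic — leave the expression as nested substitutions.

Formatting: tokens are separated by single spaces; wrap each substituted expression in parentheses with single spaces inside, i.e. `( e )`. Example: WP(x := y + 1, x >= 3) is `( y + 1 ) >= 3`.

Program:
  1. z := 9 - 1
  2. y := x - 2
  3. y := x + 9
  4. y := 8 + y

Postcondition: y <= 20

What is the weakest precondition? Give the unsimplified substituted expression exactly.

post: y <= 20
stmt 4: y := 8 + y  -- replace 1 occurrence(s) of y with (8 + y)
  => ( 8 + y ) <= 20
stmt 3: y := x + 9  -- replace 1 occurrence(s) of y with (x + 9)
  => ( 8 + ( x + 9 ) ) <= 20
stmt 2: y := x - 2  -- replace 0 occurrence(s) of y with (x - 2)
  => ( 8 + ( x + 9 ) ) <= 20
stmt 1: z := 9 - 1  -- replace 0 occurrence(s) of z with (9 - 1)
  => ( 8 + ( x + 9 ) ) <= 20

Answer: ( 8 + ( x + 9 ) ) <= 20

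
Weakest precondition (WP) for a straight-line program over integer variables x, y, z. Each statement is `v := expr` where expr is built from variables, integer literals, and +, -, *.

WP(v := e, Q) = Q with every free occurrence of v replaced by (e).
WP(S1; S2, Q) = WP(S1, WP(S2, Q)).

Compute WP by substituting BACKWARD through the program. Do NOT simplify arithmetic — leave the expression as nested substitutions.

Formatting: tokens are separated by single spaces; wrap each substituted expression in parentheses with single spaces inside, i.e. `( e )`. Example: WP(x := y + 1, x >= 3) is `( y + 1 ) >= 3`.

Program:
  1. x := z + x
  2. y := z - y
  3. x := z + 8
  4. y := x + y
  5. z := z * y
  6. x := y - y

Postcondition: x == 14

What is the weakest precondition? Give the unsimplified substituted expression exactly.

post: x == 14
stmt 6: x := y - y  -- replace 1 occurrence(s) of x with (y - y)
  => ( y - y ) == 14
stmt 5: z := z * y  -- replace 0 occurrence(s) of z with (z * y)
  => ( y - y ) == 14
stmt 4: y := x + y  -- replace 2 occurrence(s) of y with (x + y)
  => ( ( x + y ) - ( x + y ) ) == 14
stmt 3: x := z + 8  -- replace 2 occurrence(s) of x with (z + 8)
  => ( ( ( z + 8 ) + y ) - ( ( z + 8 ) + y ) ) == 14
stmt 2: y := z - y  -- replace 2 occurrence(s) of y with (z - y)
  => ( ( ( z + 8 ) + ( z - y ) ) - ( ( z + 8 ) + ( z - y ) ) ) == 14
stmt 1: x := z + x  -- replace 0 occurrence(s) of x with (z + x)
  => ( ( ( z + 8 ) + ( z - y ) ) - ( ( z + 8 ) + ( z - y ) ) ) == 14

Answer: ( ( ( z + 8 ) + ( z - y ) ) - ( ( z + 8 ) + ( z - y ) ) ) == 14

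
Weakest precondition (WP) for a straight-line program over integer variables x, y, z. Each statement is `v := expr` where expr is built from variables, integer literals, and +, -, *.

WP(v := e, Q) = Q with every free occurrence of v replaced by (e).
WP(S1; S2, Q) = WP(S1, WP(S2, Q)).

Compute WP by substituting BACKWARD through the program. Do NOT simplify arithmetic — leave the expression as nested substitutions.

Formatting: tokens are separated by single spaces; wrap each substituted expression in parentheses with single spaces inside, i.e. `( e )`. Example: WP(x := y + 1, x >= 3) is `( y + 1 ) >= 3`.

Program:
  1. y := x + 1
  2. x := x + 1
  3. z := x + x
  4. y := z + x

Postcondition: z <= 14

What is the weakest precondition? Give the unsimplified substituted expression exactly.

Answer: ( ( x + 1 ) + ( x + 1 ) ) <= 14

Derivation:
post: z <= 14
stmt 4: y := z + x  -- replace 0 occurrence(s) of y with (z + x)
  => z <= 14
stmt 3: z := x + x  -- replace 1 occurrence(s) of z with (x + x)
  => ( x + x ) <= 14
stmt 2: x := x + 1  -- replace 2 occurrence(s) of x with (x + 1)
  => ( ( x + 1 ) + ( x + 1 ) ) <= 14
stmt 1: y := x + 1  -- replace 0 occurrence(s) of y with (x + 1)
  => ( ( x + 1 ) + ( x + 1 ) ) <= 14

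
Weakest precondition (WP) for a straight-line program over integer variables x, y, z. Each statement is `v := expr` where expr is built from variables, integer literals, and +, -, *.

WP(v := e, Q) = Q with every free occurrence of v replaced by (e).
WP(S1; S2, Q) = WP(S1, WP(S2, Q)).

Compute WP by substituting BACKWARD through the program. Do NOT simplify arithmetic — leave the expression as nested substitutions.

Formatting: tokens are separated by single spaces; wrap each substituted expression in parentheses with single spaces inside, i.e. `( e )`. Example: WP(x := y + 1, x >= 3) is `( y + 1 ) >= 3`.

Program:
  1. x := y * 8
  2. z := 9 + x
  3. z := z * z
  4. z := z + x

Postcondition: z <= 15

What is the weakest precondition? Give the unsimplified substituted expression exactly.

post: z <= 15
stmt 4: z := z + x  -- replace 1 occurrence(s) of z with (z + x)
  => ( z + x ) <= 15
stmt 3: z := z * z  -- replace 1 occurrence(s) of z with (z * z)
  => ( ( z * z ) + x ) <= 15
stmt 2: z := 9 + x  -- replace 2 occurrence(s) of z with (9 + x)
  => ( ( ( 9 + x ) * ( 9 + x ) ) + x ) <= 15
stmt 1: x := y * 8  -- replace 3 occurrence(s) of x with (y * 8)
  => ( ( ( 9 + ( y * 8 ) ) * ( 9 + ( y * 8 ) ) ) + ( y * 8 ) ) <= 15

Answer: ( ( ( 9 + ( y * 8 ) ) * ( 9 + ( y * 8 ) ) ) + ( y * 8 ) ) <= 15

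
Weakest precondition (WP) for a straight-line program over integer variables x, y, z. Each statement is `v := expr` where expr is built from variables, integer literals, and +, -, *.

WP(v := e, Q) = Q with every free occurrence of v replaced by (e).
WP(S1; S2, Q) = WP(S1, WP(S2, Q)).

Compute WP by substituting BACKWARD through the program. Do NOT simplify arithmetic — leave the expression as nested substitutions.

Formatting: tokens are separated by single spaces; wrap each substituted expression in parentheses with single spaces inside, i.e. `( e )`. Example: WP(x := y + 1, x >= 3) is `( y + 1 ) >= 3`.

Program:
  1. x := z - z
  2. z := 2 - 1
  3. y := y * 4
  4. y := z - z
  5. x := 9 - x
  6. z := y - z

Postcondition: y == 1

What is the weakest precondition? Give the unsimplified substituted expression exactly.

Answer: ( ( 2 - 1 ) - ( 2 - 1 ) ) == 1

Derivation:
post: y == 1
stmt 6: z := y - z  -- replace 0 occurrence(s) of z with (y - z)
  => y == 1
stmt 5: x := 9 - x  -- replace 0 occurrence(s) of x with (9 - x)
  => y == 1
stmt 4: y := z - z  -- replace 1 occurrence(s) of y with (z - z)
  => ( z - z ) == 1
stmt 3: y := y * 4  -- replace 0 occurrence(s) of y with (y * 4)
  => ( z - z ) == 1
stmt 2: z := 2 - 1  -- replace 2 occurrence(s) of z with (2 - 1)
  => ( ( 2 - 1 ) - ( 2 - 1 ) ) == 1
stmt 1: x := z - z  -- replace 0 occurrence(s) of x with (z - z)
  => ( ( 2 - 1 ) - ( 2 - 1 ) ) == 1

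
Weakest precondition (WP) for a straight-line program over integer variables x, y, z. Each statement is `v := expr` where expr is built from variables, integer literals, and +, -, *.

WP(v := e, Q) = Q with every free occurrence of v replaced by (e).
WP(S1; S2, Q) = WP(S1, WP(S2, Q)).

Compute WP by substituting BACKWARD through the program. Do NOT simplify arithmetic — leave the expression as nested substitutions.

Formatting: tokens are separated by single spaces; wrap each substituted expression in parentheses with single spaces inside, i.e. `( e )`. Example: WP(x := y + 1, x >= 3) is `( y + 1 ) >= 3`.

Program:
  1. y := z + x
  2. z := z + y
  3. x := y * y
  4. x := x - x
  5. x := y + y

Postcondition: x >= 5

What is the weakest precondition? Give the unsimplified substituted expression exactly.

post: x >= 5
stmt 5: x := y + y  -- replace 1 occurrence(s) of x with (y + y)
  => ( y + y ) >= 5
stmt 4: x := x - x  -- replace 0 occurrence(s) of x with (x - x)
  => ( y + y ) >= 5
stmt 3: x := y * y  -- replace 0 occurrence(s) of x with (y * y)
  => ( y + y ) >= 5
stmt 2: z := z + y  -- replace 0 occurrence(s) of z with (z + y)
  => ( y + y ) >= 5
stmt 1: y := z + x  -- replace 2 occurrence(s) of y with (z + x)
  => ( ( z + x ) + ( z + x ) ) >= 5

Answer: ( ( z + x ) + ( z + x ) ) >= 5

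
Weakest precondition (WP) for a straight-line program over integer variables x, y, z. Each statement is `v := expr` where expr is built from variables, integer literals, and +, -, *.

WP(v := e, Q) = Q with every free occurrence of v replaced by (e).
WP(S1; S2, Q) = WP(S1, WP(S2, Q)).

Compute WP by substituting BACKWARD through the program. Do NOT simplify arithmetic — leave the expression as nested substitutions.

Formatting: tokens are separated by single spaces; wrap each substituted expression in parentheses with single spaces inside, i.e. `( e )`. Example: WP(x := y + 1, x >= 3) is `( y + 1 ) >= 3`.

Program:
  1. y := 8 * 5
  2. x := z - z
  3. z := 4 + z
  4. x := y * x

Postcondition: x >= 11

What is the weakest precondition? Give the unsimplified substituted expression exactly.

Answer: ( ( 8 * 5 ) * ( z - z ) ) >= 11

Derivation:
post: x >= 11
stmt 4: x := y * x  -- replace 1 occurrence(s) of x with (y * x)
  => ( y * x ) >= 11
stmt 3: z := 4 + z  -- replace 0 occurrence(s) of z with (4 + z)
  => ( y * x ) >= 11
stmt 2: x := z - z  -- replace 1 occurrence(s) of x with (z - z)
  => ( y * ( z - z ) ) >= 11
stmt 1: y := 8 * 5  -- replace 1 occurrence(s) of y with (8 * 5)
  => ( ( 8 * 5 ) * ( z - z ) ) >= 11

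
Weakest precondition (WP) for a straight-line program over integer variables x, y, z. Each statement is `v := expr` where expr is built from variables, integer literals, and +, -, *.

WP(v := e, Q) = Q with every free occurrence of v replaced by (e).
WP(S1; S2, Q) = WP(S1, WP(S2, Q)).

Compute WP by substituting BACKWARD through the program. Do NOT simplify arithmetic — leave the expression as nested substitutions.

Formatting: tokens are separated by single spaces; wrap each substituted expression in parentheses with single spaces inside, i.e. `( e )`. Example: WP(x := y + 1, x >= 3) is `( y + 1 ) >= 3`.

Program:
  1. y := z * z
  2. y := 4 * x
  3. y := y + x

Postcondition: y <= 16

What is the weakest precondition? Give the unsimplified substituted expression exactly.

post: y <= 16
stmt 3: y := y + x  -- replace 1 occurrence(s) of y with (y + x)
  => ( y + x ) <= 16
stmt 2: y := 4 * x  -- replace 1 occurrence(s) of y with (4 * x)
  => ( ( 4 * x ) + x ) <= 16
stmt 1: y := z * z  -- replace 0 occurrence(s) of y with (z * z)
  => ( ( 4 * x ) + x ) <= 16

Answer: ( ( 4 * x ) + x ) <= 16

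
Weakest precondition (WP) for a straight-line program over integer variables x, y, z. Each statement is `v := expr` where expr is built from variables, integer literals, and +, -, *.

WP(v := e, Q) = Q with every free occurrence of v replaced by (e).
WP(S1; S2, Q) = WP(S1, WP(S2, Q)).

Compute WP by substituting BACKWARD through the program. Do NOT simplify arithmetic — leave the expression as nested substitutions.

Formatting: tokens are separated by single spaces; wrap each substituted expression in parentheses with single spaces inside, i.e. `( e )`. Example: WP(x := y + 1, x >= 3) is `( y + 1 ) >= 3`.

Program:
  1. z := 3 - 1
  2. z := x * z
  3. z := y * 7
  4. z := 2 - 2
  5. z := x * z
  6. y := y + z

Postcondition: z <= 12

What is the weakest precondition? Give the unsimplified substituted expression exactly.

post: z <= 12
stmt 6: y := y + z  -- replace 0 occurrence(s) of y with (y + z)
  => z <= 12
stmt 5: z := x * z  -- replace 1 occurrence(s) of z with (x * z)
  => ( x * z ) <= 12
stmt 4: z := 2 - 2  -- replace 1 occurrence(s) of z with (2 - 2)
  => ( x * ( 2 - 2 ) ) <= 12
stmt 3: z := y * 7  -- replace 0 occurrence(s) of z with (y * 7)
  => ( x * ( 2 - 2 ) ) <= 12
stmt 2: z := x * z  -- replace 0 occurrence(s) of z with (x * z)
  => ( x * ( 2 - 2 ) ) <= 12
stmt 1: z := 3 - 1  -- replace 0 occurrence(s) of z with (3 - 1)
  => ( x * ( 2 - 2 ) ) <= 12

Answer: ( x * ( 2 - 2 ) ) <= 12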